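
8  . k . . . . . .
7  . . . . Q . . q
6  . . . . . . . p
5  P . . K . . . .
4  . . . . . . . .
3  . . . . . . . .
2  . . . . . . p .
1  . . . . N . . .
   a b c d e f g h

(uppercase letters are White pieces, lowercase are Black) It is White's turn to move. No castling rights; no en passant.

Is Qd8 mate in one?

no

After Qd8: black king on b8; in check: yes, from the white queen on d8.
Black has 2 legal replies: Kb7, Ka7.
In check but a legal move exists → not checkmate.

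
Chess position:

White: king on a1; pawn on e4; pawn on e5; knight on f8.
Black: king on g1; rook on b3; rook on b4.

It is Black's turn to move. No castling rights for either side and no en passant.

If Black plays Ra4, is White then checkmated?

yes

After Ra4: white king on a1; in check: yes, from the black rook on a4.
King squares — b1: attacked by Rb3; a2: attacked by Ra4; b2: attacked by Rb3.
White has no legal moves → checkmate.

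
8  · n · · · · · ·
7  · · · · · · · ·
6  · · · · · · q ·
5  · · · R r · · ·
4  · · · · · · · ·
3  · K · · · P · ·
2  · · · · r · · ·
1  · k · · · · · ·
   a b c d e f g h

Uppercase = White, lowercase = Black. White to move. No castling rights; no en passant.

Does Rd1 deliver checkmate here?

After Rd1: black king on b1; in check: yes, from the white rook on d1.
King squares — a1: attacked by Rd1; c1: attacked by Rd1; a2: attacked by Kb3; b2: attacked by Kb3; c2: attacked by Kb3.
Black has no legal moves → checkmate.

yes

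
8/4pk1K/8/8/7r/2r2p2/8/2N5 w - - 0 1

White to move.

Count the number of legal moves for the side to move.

White to move; king on h7.
In check: yes, from the black rook on h4.
Legal moves: none.
Count: 0.

0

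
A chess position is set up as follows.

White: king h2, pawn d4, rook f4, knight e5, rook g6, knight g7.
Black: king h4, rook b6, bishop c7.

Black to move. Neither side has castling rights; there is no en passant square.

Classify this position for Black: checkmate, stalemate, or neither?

Black to move; black king on h4.
In check: yes, from the white rook on f4.
King squares — g3: attacked by Kh2; h3: attacked by Kh2; g4: attacked by Rf4; g5: attacked by Rg6; h5: attacked by Ng7.
Legal moves for Black: none.
In check with no legal moves → checkmate.

checkmate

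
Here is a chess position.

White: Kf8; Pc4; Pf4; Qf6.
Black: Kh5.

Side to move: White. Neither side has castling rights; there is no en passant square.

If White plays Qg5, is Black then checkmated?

After Qg5: black king on h5; in check: yes, from the white queen on g5.
King squares — g4: attacked by Qg5; h4: attacked by Qg5; g5: attacked by Pf4; g6: attacked by Qg5; h6: attacked by Qg5.
Black has no legal moves → checkmate.

yes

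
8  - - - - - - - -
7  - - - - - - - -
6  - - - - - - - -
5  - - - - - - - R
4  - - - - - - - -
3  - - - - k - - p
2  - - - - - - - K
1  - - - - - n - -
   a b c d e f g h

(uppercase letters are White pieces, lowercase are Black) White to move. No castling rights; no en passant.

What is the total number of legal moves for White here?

3

White to move; king on h2.
In check: yes, from the black knight on f1.
Legal moves: Kxh3, Kh1, Kg1.
Count: 3.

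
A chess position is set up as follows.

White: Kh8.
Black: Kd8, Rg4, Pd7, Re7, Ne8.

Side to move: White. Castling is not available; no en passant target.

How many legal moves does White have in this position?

White to move; king on h8.
In check: no.
Legal moves: none.
Count: 0.

0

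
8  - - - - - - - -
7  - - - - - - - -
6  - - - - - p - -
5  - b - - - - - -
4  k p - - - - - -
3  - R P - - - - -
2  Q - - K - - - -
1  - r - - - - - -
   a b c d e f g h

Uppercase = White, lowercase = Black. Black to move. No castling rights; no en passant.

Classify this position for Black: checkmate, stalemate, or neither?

Black to move; black king on a4.
In check: yes, from the white queen on a2.
King squares — a3: attacked by Qa2; b3: attacked by Qa2; b4: own pawn; a5: attacked by Qa2; b5: own bishop.
Legal moves for Black: none.
In check with no legal moves → checkmate.

checkmate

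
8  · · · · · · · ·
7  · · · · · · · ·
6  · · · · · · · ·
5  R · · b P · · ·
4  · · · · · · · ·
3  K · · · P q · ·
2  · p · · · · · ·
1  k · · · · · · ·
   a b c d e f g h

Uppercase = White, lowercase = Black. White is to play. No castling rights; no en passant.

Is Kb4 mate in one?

After Kb4: black king on a1; in check: yes, from the white rook on a5.
Black has 2 legal replies: Kb1, Ba2.
In check but a legal move exists → not checkmate.

no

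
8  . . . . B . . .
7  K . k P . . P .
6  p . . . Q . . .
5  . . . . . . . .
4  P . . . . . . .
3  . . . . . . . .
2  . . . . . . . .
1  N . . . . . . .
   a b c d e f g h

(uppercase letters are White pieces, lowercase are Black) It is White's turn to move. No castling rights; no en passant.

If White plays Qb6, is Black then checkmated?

After Qb6: black king on c7; in check: yes, from the white queen on b6.
King squares — b6: attacked by Ka7; c6: attacked by Qb6; d6: attacked by Qb6; b7: attacked by Qb6; d7: attacked by Be8; b8: attacked by Qb6; c8: attacked by Pd7; d8: attacked by Qb6.
Black has no legal moves → checkmate.

yes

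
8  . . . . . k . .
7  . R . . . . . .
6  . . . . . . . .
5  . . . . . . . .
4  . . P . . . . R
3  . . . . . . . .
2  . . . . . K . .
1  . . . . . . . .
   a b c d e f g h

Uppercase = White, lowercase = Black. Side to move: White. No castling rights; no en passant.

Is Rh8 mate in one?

After Rh8: black king on f8; in check: yes, from the white rook on h8.
King squares — e7: attacked by Rb7; f7: attacked by Rb7; g7: attacked by Rb7; e8: attacked by Rh8; g8: attacked by Rh8.
Black has no legal moves → checkmate.

yes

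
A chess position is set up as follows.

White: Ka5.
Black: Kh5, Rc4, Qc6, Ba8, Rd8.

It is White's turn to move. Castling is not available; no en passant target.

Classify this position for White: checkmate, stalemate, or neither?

White to move; white king on a5.
In check: no.
King squares — a4: attacked by Rc4; b4: attacked by Rc4; b5: attacked by Qc6; a6: attacked by Qc6; b6: attacked by Qc6.
Legal moves for White: none.
Not in check and no legal moves → stalemate.

stalemate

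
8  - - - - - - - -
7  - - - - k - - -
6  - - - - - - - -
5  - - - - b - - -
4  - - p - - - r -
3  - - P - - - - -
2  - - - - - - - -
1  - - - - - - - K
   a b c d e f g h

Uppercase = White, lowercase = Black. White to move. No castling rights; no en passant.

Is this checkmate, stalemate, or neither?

White to move; white king on h1.
In check: no.
King squares — g1: attacked by Rg4; g2: attacked by Rg4; h2: attacked by Be5.
Legal moves for White: none.
Not in check and no legal moves → stalemate.

stalemate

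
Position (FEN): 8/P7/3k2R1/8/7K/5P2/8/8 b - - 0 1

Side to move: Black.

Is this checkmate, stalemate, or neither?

neither

Black to move; black king on d6.
In check: yes, from the white rook on g6.
King squares — c5: available; d5: available; e5: available; c6: attacked by Rg6; e6: attacked by Rg6; c7: available; d7: available; e7: available.
Legal moves for Black: Ke7, Kd7, Kc7, Ke5, Kd5, Kc5.
Black is in check but has 6 legal moves → neither.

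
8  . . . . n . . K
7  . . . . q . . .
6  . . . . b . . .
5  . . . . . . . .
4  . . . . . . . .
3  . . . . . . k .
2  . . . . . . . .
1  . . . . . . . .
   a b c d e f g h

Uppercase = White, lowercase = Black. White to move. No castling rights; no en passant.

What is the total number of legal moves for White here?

0

White to move; king on h8.
In check: no.
Legal moves: none.
Count: 0.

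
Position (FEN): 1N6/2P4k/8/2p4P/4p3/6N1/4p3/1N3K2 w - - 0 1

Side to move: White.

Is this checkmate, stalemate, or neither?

neither

White to move; white king on f1.
In check: yes, from the black pawn on e2.
Legal moves for White: Kg2, Kf2, Kxe2, Kg1, Ke1, Nxe2.
White is in check but has 6 legal moves → neither.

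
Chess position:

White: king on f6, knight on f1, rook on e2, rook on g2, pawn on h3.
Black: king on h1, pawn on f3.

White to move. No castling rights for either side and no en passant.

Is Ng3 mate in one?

yes

After Ng3: black king on h1; in check: yes, from the white knight on g3.
King squares — g1: attacked by Rg2; g2: attacked by Re2; h2: attacked by Rg2.
Black has no legal moves → checkmate.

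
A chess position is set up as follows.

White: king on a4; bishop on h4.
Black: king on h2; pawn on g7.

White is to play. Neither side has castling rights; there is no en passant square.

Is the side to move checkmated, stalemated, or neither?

neither

White to move; white king on a4.
In check: no.
Legal moves for White: Bd8, Be7, Bf6, Bg5, Bg3+, Bf2, Be1, Kb5, Ka5, Kb4, Kb3, Ka3.
White has 12 legal moves and is not in check → neither.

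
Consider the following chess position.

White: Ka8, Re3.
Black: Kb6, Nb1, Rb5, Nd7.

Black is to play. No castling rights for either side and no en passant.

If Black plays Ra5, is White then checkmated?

After Ra5: white king on a8; in check: yes, from the black rook on a5.
King squares — a7: attacked by Ra5; b7: attacked by Kb6; b8: attacked by Nd7.
White has no legal moves → checkmate.

yes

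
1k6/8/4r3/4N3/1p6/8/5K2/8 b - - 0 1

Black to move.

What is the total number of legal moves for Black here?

16

Black to move; king on b8.
In check: no.
Legal moves: Kc8, Ka8, Kc7, Kb7, Ka7, Re8, Re7, Rh6, Rg6, Rf6+, Rd6, Rc6, Rb6, Ra6, Rxe5, b3.
Count: 16.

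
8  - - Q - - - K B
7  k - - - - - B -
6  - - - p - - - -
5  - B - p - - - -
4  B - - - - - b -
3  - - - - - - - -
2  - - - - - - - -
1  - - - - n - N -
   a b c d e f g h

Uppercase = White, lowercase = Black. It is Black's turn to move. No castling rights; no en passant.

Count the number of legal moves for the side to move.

Black to move; king on a7.
In check: no.
Legal moves: Kb6, Bxc8, Bd7, Be6+, Bh5, Bf5, Bh3, Bf3, Be2, Bd1, Nf3, Nd3, Ng2, Nc2, d4.
Count: 15.

15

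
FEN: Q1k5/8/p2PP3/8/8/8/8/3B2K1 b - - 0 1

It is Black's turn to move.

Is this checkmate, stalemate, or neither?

checkmate

Black to move; black king on c8.
In check: yes, from the white queen on a8.
King squares — b7: attacked by Qa8; c7: attacked by Pd6; d7: attacked by Pe6; b8: attacked by Qa8; d8: attacked by Qa8.
Legal moves for Black: none.
In check with no legal moves → checkmate.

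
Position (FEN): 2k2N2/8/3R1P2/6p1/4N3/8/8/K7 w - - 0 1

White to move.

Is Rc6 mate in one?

no

After Rc6: black king on c8; in check: yes, from the white rook on c6.
Black has 3 legal replies: Kd8, Kb8, Kb7.
In check but a legal move exists → not checkmate.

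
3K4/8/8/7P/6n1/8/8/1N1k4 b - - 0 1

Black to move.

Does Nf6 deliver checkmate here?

no

After Nf6: white king on d8; in check: no.
White is not in check, so this cannot be checkmate.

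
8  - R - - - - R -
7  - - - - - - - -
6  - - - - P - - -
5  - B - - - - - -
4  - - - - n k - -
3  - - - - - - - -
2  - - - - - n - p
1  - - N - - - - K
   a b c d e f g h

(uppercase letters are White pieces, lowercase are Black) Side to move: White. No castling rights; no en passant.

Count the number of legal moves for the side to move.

2

White to move; king on h1.
In check: yes, from the black knight on f2.
Legal moves: Kxh2, Kg2.
Count: 2.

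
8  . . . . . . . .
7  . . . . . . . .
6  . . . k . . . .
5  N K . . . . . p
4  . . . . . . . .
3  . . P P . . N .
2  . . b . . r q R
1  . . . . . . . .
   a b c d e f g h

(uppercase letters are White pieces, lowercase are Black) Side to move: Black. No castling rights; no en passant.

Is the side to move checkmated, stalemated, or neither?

neither

Black to move; black king on d6.
In check: no.
Legal moves for Black include: Ke7, Kd7, Kc7, Ke6, Ke5, Kd5, Qa8, Qb7+, Qc6+, Qd5+, Qe4, Qh3, Qxg3, Qf3, Qxh2, Qh1, Qg1, Qf1, ... (list truncated; more exist).
Black has legal moves and is not in check → neither.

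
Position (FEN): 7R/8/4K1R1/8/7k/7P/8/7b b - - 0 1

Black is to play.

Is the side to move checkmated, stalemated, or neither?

checkmate

Black to move; black king on h4.
In check: yes, from the white rook on h8.
King squares — g3: attacked by Rg6; h3: attacked by Rh8; g4: attacked by Ph3; g5: attacked by Rg6; h5: attacked by Rh8.
Legal moves for Black: none.
In check with no legal moves → checkmate.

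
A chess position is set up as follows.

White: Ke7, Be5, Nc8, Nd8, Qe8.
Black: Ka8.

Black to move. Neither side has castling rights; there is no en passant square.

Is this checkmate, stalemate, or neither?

Black to move; black king on a8.
In check: no.
King squares — a7: attacked by Nc8; b7: attacked by Nd8; b8: attacked by Be5.
Legal moves for Black: none.
Not in check and no legal moves → stalemate.

stalemate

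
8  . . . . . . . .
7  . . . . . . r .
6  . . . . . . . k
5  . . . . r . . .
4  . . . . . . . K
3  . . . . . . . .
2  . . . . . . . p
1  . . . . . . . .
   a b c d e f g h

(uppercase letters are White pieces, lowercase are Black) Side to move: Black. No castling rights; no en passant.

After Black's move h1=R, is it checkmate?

yes

After h1=R: white king on h4; in check: yes, from the black rook on h1.
King squares — g3: attacked by Rg7; h3: attacked by Rh1; g4: attacked by Rg7; g5: attacked by Re5; h5: attacked by Rh1.
White has no legal moves → checkmate.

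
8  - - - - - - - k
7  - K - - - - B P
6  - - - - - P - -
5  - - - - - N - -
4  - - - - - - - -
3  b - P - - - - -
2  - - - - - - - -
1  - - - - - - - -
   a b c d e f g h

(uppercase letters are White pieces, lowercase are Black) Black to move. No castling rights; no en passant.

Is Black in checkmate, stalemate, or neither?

Black to move; black king on h8.
In check: yes, from the white bishop on g7.
Legal moves for Black: Kxh7.
Black is in check but has 1 legal move → neither.

neither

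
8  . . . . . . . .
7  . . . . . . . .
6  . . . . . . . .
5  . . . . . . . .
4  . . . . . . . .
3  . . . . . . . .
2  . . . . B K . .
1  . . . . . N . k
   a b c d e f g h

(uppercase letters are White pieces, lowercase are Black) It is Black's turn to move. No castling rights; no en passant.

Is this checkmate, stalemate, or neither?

Black to move; black king on h1.
In check: no.
King squares — g1: attacked by Kf2; g2: attacked by Kf2; h2: attacked by Nf1.
Legal moves for Black: none.
Not in check and no legal moves → stalemate.

stalemate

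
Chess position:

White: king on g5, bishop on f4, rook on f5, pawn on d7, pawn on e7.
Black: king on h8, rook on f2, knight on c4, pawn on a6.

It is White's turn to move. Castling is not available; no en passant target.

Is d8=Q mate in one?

After d8=Q: black king on h8; in check: yes, from the white queen on d8.
Black has 2 legal replies: Kh7, Kg7.
In check but a legal move exists → not checkmate.

no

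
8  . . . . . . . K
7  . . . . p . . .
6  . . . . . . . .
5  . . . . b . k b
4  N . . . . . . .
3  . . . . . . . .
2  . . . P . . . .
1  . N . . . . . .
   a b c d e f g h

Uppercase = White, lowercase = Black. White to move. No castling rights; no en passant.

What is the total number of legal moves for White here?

White to move; king on h8.
In check: yes, from the black bishop on e5.
Legal moves: Kg8, Kh7.
Count: 2.

2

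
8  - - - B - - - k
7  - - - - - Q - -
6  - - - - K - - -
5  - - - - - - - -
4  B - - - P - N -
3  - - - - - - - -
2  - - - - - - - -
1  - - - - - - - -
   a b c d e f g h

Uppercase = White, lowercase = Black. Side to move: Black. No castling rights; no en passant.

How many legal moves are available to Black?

0

Black to move; king on h8.
In check: no.
Legal moves: none.
Count: 0.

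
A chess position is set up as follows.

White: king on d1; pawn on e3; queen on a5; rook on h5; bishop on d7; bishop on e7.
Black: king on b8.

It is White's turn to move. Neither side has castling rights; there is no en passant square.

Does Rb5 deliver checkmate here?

After Rb5: black king on b8; in check: yes, from the white rook on b5.
King squares — a7: attacked by Qa5; b7: attacked by Rb5; c7: attacked by Qa5; a8: attacked by Qa5; c8: attacked by Bd7.
Black has no legal moves → checkmate.

yes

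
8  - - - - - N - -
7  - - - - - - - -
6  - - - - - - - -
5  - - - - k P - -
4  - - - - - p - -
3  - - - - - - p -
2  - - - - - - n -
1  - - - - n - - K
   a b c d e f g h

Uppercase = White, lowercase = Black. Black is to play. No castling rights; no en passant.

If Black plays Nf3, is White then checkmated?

no

After Nf3: white king on h1; in check: no.
White is not in check, so this cannot be checkmate.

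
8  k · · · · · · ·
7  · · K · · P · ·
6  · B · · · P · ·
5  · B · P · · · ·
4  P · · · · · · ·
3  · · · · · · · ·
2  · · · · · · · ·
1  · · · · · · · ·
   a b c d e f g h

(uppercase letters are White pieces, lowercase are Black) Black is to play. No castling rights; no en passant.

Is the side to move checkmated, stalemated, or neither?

Black to move; black king on a8.
In check: no.
King squares — a7: attacked by Bb6; b7: attacked by Kc7; b8: attacked by Kc7.
Legal moves for Black: none.
Not in check and no legal moves → stalemate.

stalemate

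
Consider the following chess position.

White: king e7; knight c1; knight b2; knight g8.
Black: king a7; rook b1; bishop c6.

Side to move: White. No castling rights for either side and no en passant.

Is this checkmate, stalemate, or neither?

neither

White to move; white king on e7.
In check: no.
Legal moves for White: Nh6, Nf6, Kf8, Kd8, Kf7, Kf6, Ke6, Kd6, Nc4, Na4, Nbd3, Nd1, Ncd3, Nb3, Ne2, Na2.
White has 16 legal moves and is not in check → neither.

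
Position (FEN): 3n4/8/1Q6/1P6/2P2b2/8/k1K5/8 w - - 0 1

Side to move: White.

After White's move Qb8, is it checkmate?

After Qb8: black king on a2; in check: no.
Black is not in check, so this cannot be checkmate.

no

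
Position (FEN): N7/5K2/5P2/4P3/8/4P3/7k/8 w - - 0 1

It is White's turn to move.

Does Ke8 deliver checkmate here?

After Ke8: black king on h2; in check: no.
Black is not in check, so this cannot be checkmate.

no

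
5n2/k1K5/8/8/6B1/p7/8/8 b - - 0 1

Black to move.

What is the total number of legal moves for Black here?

7

Black to move; king on a7.
In check: no.
Legal moves: Nh7, Nd7, Ng6, Ne6+, Ka8, Ka6, a2.
Count: 7.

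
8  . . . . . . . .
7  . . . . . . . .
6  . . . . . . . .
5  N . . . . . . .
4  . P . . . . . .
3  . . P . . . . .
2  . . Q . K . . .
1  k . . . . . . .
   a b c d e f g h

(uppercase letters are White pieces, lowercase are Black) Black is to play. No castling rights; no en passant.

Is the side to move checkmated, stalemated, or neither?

stalemate

Black to move; black king on a1.
In check: no.
King squares — b1: attacked by Qc2; a2: attacked by Qc2; b2: attacked by Qc2.
Legal moves for Black: none.
Not in check and no legal moves → stalemate.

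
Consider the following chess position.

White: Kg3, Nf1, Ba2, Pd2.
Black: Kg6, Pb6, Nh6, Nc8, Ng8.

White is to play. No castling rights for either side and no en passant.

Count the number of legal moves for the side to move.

White to move; king on g3.
In check: no.
Legal moves: Kh4, Kf4, Kh3, Kf3, Kh2, Kg2, Kf2, Bxg8, Bf7+, Be6, Bd5, Bc4, Bb3, Bb1+, Ne3, Nh2, d3, d4.
Count: 18.

18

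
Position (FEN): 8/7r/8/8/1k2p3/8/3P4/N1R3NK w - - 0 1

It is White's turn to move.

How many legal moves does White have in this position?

White to move; king on h1.
In check: yes, from the black rook on h7.
Legal moves: Kg2, Nh3.
Count: 2.

2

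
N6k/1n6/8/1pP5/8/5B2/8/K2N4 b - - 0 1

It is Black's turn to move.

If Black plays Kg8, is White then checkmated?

no

After Kg8: white king on a1; in check: no.
White is not in check, so this cannot be checkmate.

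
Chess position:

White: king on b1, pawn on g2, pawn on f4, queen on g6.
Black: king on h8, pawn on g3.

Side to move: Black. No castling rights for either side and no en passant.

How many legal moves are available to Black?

Black to move; king on h8.
In check: no.
Legal moves: none.
Count: 0.

0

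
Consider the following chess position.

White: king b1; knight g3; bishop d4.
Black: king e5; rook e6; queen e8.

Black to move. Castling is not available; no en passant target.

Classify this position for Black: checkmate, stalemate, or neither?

Black to move; black king on e5.
In check: yes, from the white bishop on d4.
King squares — d4: available; e4: attacked by Ng3; f4: available; d5: available; f5: attacked by Ng3; d6: available; e6: own rook; f6: attacked by Bd4.
Legal moves for Black: Kd6, Kd5, Kf4, Kxd4.
Black is in check but has 4 legal moves → neither.

neither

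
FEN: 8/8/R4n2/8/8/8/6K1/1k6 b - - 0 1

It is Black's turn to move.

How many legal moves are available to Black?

11

Black to move; king on b1.
In check: no.
Legal moves: Ng8, Ne8, Nh7, Nd7, Nh5, Nd5, Ng4, Ne4, Kc2, Kb2, Kc1.
Count: 11.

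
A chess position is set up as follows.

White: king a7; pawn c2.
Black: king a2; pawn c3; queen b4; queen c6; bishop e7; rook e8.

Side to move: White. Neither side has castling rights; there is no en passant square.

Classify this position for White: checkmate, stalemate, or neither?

White to move; white king on a7.
In check: no.
King squares — a6: attacked by Qc6; b6: attacked by Qb4; b7: attacked by Qb4; a8: attacked by Qc6; b8: attacked by Qb4.
Legal moves for White: none.
Not in check and no legal moves → stalemate.

stalemate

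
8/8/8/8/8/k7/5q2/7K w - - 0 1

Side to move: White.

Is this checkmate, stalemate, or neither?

White to move; white king on h1.
In check: no.
King squares — g1: attacked by Qf2; g2: attacked by Qf2; h2: attacked by Qf2.
Legal moves for White: none.
Not in check and no legal moves → stalemate.

stalemate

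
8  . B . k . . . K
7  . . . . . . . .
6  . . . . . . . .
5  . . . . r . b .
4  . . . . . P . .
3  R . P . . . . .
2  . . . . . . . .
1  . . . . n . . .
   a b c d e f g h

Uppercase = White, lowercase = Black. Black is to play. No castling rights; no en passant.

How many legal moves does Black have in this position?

Black to move; king on d8.
In check: no.
Legal moves: Ke8, Kc8, Ke7, Kd7, Be7, Bh6, Bf6+, Bh4, Bxf4, Re8+, Re7, Re6, Rf5, Rd5, Rc5, Rb5, Ra5, Re4, Re3, Re2, Nf3, Nd3, Ng2, Nc2.
Count: 24.

24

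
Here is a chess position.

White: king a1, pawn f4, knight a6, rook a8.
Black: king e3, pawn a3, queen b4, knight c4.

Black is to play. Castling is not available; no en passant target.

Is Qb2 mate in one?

After Qb2: white king on a1; in check: yes, from the black queen on b2.
King squares — b1: attacked by Qb2; a2: attacked by Qb2; b2: attacked by Pa3.
White has no legal moves → checkmate.

yes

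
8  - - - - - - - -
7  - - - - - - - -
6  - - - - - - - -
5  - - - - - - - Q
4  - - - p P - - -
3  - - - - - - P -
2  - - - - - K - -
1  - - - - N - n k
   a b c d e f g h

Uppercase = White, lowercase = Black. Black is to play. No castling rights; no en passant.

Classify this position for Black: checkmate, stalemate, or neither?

Black to move; black king on h1.
In check: yes, from the white queen on h5.
King squares — g1: own knight; g2: attacked by Ne1; h2: attacked by Qh5.
Legal moves for Black: Nh3+.
Black is in check but has 1 legal move → neither.

neither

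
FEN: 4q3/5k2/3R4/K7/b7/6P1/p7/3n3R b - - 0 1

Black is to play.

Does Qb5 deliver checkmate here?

yes

After Qb5: white king on a5; in check: yes, from the black queen on b5.
King squares — a4: attacked by Qb5; b4: attacked by Qb5; b5: attacked by Ba4; a6: attacked by Qb5; b6: attacked by Qb5.
White has no legal moves → checkmate.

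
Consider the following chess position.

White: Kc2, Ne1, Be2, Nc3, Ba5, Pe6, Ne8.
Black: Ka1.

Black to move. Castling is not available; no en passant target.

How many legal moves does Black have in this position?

Black to move; king on a1.
In check: no.
Legal moves: none.
Count: 0.

0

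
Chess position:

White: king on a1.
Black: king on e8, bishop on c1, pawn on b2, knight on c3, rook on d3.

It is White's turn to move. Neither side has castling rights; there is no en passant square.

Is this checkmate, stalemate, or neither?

checkmate

White to move; white king on a1.
In check: yes, from the black pawn on b2.
King squares — b1: attacked by Nc3; a2: attacked by Nc3; b2: attacked by Bc1.
Legal moves for White: none.
In check with no legal moves → checkmate.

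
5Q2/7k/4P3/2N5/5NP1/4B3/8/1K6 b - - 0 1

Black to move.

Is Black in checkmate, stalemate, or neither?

stalemate

Black to move; black king on h7.
In check: no.
King squares — g6: attacked by Nf4; h6: attacked by Qf8; g7: attacked by Qf8; g8: attacked by Qf8; h8: attacked by Qf8.
Legal moves for Black: none.
Not in check and no legal moves → stalemate.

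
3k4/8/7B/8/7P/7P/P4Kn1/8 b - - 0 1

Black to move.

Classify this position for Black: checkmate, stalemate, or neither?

Black to move; black king on d8.
In check: no.
Legal moves for Black: Ke8, Kc8, Ke7, Kd7, Kc7, Nxh4, Nf4, Ne3, Ne1.
Black has 9 legal moves and is not in check → neither.

neither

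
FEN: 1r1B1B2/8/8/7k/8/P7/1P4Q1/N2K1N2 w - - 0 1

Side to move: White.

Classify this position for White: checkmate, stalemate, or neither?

neither

White to move; white king on d1.
In check: no.
Legal moves for White include: Bg7, Bfe7, Bh6, Bd6, Bc5, Bb4, Bde7, Bc7, Bf6, Bb6, Bg5, Ba5, Bh4, Qg8, Qa8, Qg7, Qb7, Qg6+, ... (list truncated; more exist).
White has legal moves and is not in check → neither.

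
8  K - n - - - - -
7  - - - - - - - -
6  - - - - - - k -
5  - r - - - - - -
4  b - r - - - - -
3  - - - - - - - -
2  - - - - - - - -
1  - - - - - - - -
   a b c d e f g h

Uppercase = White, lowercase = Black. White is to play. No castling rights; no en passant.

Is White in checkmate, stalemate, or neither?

White to move; white king on a8.
In check: no.
King squares — a7: attacked by Nc8; b7: attacked by Rb5; b8: attacked by Rb5.
Legal moves for White: none.
Not in check and no legal moves → stalemate.

stalemate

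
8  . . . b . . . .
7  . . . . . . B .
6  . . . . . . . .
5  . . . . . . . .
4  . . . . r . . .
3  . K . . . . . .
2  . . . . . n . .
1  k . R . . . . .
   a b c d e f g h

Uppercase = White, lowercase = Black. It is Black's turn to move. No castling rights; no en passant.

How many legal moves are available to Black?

0

Black to move; king on a1.
In check: yes, from the white rook on c1 and the white bishop on g7.
Legal moves: none.
Count: 0.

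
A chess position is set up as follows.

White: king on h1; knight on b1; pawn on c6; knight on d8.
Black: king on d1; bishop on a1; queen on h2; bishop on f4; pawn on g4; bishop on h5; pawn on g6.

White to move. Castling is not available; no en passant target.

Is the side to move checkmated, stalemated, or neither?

checkmate

White to move; white king on h1.
In check: yes, from the black queen on h2.
King squares — g1: attacked by Qh2; g2: attacked by Qh2; h2: attacked by Bf4.
Legal moves for White: none.
In check with no legal moves → checkmate.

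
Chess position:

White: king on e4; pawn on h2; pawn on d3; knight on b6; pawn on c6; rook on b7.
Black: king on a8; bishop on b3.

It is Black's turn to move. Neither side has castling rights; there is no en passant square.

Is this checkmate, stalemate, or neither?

Black to move; black king on a8.
In check: yes, from the white knight on b6.
King squares — a7: attacked by Rb7; b7: attacked by Pc6; b8: attacked by Rb7.
Legal moves for Black: none.
In check with no legal moves → checkmate.

checkmate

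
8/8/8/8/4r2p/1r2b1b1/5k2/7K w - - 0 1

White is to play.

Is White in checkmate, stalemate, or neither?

White to move; white king on h1.
In check: no.
King squares — g1: attacked by Kf2; g2: attacked by Kf2; h2: attacked by Bg3.
Legal moves for White: none.
Not in check and no legal moves → stalemate.

stalemate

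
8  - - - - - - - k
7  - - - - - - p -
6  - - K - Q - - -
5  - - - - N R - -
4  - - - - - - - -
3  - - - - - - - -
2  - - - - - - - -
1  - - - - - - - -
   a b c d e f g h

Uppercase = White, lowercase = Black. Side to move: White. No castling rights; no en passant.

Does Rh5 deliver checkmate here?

yes

After Rh5: black king on h8; in check: yes, from the white rook on h5.
King squares — g7: own pawn; h7: attacked by Rh5; g8: attacked by Qe6.
Black has no legal moves → checkmate.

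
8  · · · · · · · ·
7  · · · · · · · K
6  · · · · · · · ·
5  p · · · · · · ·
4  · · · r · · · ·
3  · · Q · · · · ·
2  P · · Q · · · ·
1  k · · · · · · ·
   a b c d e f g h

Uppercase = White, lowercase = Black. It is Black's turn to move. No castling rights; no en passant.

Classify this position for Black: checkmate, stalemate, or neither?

neither

Black to move; black king on a1.
In check: yes, from the white queen on c3.
Legal moves for Black: Kb1.
Black is in check but has 1 legal move → neither.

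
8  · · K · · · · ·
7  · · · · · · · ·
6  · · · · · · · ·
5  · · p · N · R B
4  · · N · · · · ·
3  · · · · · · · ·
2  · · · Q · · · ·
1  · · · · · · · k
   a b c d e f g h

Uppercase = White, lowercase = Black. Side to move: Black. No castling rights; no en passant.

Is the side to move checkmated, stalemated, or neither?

stalemate

Black to move; black king on h1.
In check: no.
King squares — g1: attacked by Rg5; g2: attacked by Qd2; h2: attacked by Qd2.
Legal moves for Black: none.
Not in check and no legal moves → stalemate.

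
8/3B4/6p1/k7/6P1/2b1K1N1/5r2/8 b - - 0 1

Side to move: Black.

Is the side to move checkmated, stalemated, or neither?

Black to move; black king on a5.
In check: no.
Legal moves for Black include: Kb6, Ka6, Kb4, Bh8, Bg7, Bf6, Be5, Bd4+, Bb4, Bd2+, Bb2, Be1, Ba1, Rf8, Rf7, Rf6, Rf5, Rf4, ... (list truncated; more exist).
Black has legal moves and is not in check → neither.

neither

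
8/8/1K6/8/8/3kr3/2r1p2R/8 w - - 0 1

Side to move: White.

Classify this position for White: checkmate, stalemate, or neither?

White to move; white king on b6.
In check: no.
Legal moves for White: Kb7, Ka7, Ka6, Kb5, Ka5, Rh8, Rh7, Rh6, Rh5, Rh4, Rh3, Rg2, Rf2, Rxe2, Rh1.
White has 15 legal moves and is not in check → neither.

neither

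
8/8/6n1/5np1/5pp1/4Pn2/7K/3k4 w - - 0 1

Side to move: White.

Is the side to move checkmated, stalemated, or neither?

neither

White to move; white king on h2.
In check: yes, from the black knight on f3.
King squares — g1: attacked by Nf3; h1: available; g2: available; g3: attacked by Pf4; h3: attacked by Pg4.
Legal moves for White: Kg2, Kh1.
White is in check but has 2 legal moves → neither.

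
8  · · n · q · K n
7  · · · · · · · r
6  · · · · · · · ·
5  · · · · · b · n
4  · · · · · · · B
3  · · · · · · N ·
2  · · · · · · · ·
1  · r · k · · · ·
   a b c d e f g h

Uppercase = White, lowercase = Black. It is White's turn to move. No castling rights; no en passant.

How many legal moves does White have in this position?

0

White to move; king on g8.
In check: yes, from the black queen on e8.
Legal moves: none.
Count: 0.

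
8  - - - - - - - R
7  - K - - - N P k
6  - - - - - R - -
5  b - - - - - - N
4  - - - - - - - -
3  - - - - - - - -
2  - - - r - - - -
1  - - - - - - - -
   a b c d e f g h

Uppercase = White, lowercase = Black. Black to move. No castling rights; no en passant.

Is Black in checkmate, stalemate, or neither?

Black to move; black king on h7.
In check: yes, from the white rook on h8.
King squares — g6: attacked by Rf6; h6: attacked by Rf6; g7: attacked by Nh5; g8: attacked by Rh8; h8: attacked by Nf7.
Legal moves for Black: none.
In check with no legal moves → checkmate.

checkmate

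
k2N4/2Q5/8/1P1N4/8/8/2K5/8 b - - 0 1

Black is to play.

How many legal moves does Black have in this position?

Black to move; king on a8.
In check: no.
Legal moves: none.
Count: 0.

0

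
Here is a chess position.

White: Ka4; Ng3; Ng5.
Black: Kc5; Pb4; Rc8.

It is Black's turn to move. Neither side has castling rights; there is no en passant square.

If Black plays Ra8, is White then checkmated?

no

After Ra8: white king on a4; in check: yes, from the black rook on a8.
White has 1 legal reply: Kb3.
In check but a legal move exists → not checkmate.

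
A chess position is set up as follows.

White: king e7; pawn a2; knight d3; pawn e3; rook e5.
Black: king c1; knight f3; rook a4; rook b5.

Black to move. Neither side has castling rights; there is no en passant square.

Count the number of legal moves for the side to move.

4

Black to move; king on c1.
In check: yes, from the white knight on d3.
Legal moves: Kd2, Kc2, Kd1, Kb1.
Count: 4.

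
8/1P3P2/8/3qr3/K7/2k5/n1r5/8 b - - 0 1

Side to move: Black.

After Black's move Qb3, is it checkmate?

After Qb3: white king on a4; in check: yes, from the black queen on b3.
King squares — a3: attacked by Qb3; b3: attacked by Kc3; b4: attacked by Na2; a5: attacked by Re5; b5: attacked by Qb3.
White has no legal moves → checkmate.

yes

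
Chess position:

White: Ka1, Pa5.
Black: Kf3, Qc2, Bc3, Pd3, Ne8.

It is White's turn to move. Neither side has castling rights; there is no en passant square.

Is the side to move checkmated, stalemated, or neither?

checkmate

White to move; white king on a1.
In check: yes, from the black bishop on c3.
King squares — b1: attacked by Qc2; a2: attacked by Qc2; b2: attacked by Qc2.
Legal moves for White: none.
In check with no legal moves → checkmate.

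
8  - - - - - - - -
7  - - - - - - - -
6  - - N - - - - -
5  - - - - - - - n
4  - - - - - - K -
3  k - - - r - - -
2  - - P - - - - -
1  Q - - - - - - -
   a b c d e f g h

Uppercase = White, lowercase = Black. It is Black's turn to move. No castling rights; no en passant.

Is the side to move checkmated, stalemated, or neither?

Black to move; black king on a3.
In check: yes, from the white queen on a1.
King squares — a2: attacked by Qa1; b2: attacked by Qa1; b3: attacked by Pc2; a4: attacked by Qa1; b4: attacked by Nc6.
Legal moves for Black: none.
In check with no legal moves → checkmate.

checkmate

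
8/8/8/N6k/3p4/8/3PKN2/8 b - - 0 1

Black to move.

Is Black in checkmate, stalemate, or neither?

neither

Black to move; black king on h5.
In check: no.
Legal moves for Black: Kh6, Kg6, Kg5, Kh4, d3+.
Black has 5 legal moves and is not in check → neither.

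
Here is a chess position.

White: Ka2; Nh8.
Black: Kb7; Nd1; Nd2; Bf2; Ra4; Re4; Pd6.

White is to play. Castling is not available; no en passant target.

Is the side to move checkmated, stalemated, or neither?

checkmate

White to move; white king on a2.
In check: yes, from the black rook on a4.
King squares — a1: attacked by Ra4; b1: attacked by Nd2; b2: attacked by Nd1; a3: attacked by Ra4; b3: attacked by Nd2.
Legal moves for White: none.
In check with no legal moves → checkmate.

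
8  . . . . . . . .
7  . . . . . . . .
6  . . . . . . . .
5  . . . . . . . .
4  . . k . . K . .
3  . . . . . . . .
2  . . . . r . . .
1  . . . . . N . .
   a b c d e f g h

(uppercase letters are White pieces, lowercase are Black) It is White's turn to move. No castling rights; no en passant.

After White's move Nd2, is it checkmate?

no

After Nd2: black king on c4; in check: yes, from the white knight on d2.
Black has 8 legal replies: Kd5, Kc5, Kb5, Kd4, Kb4, Kd3, Kc3, Rxd2.
In check but a legal move exists → not checkmate.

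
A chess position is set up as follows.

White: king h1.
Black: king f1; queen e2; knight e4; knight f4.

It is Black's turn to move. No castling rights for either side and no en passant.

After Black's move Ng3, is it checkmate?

yes

After Ng3: white king on h1; in check: yes, from the black knight on g3.
King squares — g1: attacked by Kf1; g2: attacked by Kf1; h2: attacked by Qe2.
White has no legal moves → checkmate.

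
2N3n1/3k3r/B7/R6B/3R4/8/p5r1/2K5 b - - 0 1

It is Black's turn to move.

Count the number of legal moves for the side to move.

3

Black to move; king on d7.
In check: yes, from the white rook on d4.
Legal moves: Kc7, Ke6, Kc6.
Count: 3.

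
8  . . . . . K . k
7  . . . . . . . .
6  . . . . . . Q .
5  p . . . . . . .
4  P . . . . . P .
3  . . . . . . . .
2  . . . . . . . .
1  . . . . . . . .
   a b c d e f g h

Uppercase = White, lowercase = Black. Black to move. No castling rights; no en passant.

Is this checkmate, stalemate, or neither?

stalemate

Black to move; black king on h8.
In check: no.
King squares — g7: attacked by Qg6; h7: attacked by Qg6; g8: attacked by Qg6.
Legal moves for Black: none.
Not in check and no legal moves → stalemate.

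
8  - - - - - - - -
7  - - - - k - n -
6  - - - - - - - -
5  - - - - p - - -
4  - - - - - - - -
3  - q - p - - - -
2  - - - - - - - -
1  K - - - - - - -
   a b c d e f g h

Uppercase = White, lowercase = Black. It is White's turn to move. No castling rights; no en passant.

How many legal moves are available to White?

0

White to move; king on a1.
In check: no.
Legal moves: none.
Count: 0.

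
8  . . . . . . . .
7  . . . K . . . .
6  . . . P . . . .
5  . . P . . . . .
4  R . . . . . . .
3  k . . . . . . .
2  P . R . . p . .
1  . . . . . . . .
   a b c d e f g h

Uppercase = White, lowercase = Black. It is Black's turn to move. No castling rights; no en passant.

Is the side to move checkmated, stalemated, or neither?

Black to move; black king on a3.
In check: yes, from the white rook on a4.
King squares — a2: attacked by Rc2; b2: attacked by Rc2; b3: attacked by Pa2; a4: available; b4: attacked by Ra4.
Legal moves for Black: Kxa4.
Black is in check but has 1 legal move → neither.

neither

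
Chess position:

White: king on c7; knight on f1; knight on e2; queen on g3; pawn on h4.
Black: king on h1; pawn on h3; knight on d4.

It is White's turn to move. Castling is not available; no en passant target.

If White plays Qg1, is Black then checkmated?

After Qg1: black king on h1; in check: yes, from the white queen on g1.
King squares — g1: attacked by Ne2; g2: attacked by Qg1; h2: attacked by Nf1.
Black has no legal moves → checkmate.

yes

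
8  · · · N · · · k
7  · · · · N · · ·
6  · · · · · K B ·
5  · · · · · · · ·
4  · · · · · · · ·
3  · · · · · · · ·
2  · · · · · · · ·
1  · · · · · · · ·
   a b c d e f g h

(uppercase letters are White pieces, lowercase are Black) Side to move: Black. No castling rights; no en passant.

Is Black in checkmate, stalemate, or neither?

stalemate

Black to move; black king on h8.
In check: no.
King squares — g7: attacked by Kf6; h7: attacked by Bg6; g8: attacked by Ne7.
Legal moves for Black: none.
Not in check and no legal moves → stalemate.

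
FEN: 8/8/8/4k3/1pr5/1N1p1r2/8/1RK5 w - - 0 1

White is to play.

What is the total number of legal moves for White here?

3

White to move; king on c1.
In check: yes, from the black rook on c4.
Legal moves: Kd2, Kb2, Kd1.
Count: 3.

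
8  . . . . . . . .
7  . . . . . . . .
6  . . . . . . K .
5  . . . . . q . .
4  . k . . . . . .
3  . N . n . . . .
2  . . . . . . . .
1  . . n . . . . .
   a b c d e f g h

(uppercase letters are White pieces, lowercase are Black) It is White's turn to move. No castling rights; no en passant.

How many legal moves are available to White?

3

White to move; king on g6.
In check: yes, from the black queen on f5.
Legal moves: Kg7, Kh6, Kxf5.
Count: 3.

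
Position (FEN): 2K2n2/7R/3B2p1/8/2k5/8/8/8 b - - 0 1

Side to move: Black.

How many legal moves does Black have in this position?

10

Black to move; king on c4.
In check: no.
Legal moves: Nxh7, Nd7, Ne6, Kd5, Kb5, Kd4, Kd3, Kc3, Kb3, g5.
Count: 10.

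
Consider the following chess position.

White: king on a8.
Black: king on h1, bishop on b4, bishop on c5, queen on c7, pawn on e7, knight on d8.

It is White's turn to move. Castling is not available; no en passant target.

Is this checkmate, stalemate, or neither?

stalemate

White to move; white king on a8.
In check: no.
King squares — a7: attacked by Bc5; b7: attacked by Qc7; b8: attacked by Qc7.
Legal moves for White: none.
Not in check and no legal moves → stalemate.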